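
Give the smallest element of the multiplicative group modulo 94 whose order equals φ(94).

5

φ(94) = φ(2)·φ(47) = 1·46 = 46 = 2 · 23.
g is a primitive root iff g^(46/q) ≢ 1 (mod 94) for each prime q ∈ {2, 23}.
g = 2: gcd(2, 94) = 2 > 1, not a unit — skip.
g = 3: 3^23 ≡ 1 — hits 1, so not a primitive root.
g = 4: gcd(4, 94) = 2 > 1, not a unit — skip.
g = 5: 5^23 ≡ 93; 5^2 ≡ 25 — none is 1, so 5 is a primitive root.
So 5 is the smallest generator of (Z/94Z)^×.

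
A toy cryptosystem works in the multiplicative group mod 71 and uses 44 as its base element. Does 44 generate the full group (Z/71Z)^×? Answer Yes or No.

φ(71) = 71 − 1 = 70 = 2 · 5 · 7.
It suffices to check that the order of 44 is not a proper divisor of 70: compute 44^(70/q) for q ∈ {2, 5, 7}.
44^35 ≡ 70 (mod 71)  [q = 2: ≢ 1 ✓]
44^14 ≡ 57 (mod 71)  [q = 5: ≢ 1 ✓]
44^10 ≡ 45 (mod 71)  [q = 7: ≢ 1 ✓]
All checks pass, so 44 has order 70 and is a primitive root modulo 71.

Yes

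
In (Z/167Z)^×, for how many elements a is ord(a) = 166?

φ(167) = 167 − 1 = 166 = 2 · 83.
(Z/167Z)^× is cyclic (|G| = 166); a cyclic group of order m has exactly φ(d) elements of each order d | m, and none otherwise.
166 = 2 · 83 divides 166, and φ(166) = 82.

82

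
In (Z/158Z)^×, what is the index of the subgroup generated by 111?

The order of 111 must divide φ(158) = φ(2)·φ(79) = 1·78 = 78 = 2 · 3 · 13.
Divisors of 78: 1, 2, 3, 6, 13, 26, 39, 78.
Compute 111^d (mod 158) for the divisors d until we hit 1:
111^1 ≡ 111
111^2 ≡ 155
111^3 ≡ 141
111^6 ≡ 131
111^13 ≡ 23
111^26 ≡ 55
111^39 ≡ 1
The order of 111 is 39, so the subgroup it generates has 39 elements.
[(Z/158Z)^× : ⟨111⟩] = 78/39 = 2.

2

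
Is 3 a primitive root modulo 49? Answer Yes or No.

φ(49) = φ(7^2) = 7·(7−1) = 42 = 2 · 3 · 7.
3 is a primitive root mod 49 iff 3^(φ(49)/q) ≢ 1 for every prime q | φ(49), i.e. q ∈ {2, 3, 7}.
3^21 ≡ 48 (mod 49)  [q = 2: ≢ 1 ✓]
3^14 ≡ 30 (mod 49)  [q = 3: ≢ 1 ✓]
3^6 ≡ 43 (mod 49)  [q = 7: ≢ 1 ✓]
None equal 1, so ord_49(3) = 42: 3 is a primitive root.

Yes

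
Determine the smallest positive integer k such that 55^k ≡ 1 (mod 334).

Since 55 ∈ (Z/334Z)^×, its order divides φ(334) = φ(2)·φ(167) = 1·166 = 166 = 2 · 83.
Divisors of 166: 1, 2, 83, 166.
Test each divisor d:
55^1 ≡ 55 (mod 334)
55^2 ≡ 19 (mod 334)
55^83 ≡ 333 (mod 334)
55^166 ≡ 1 (mod 334) ✓
The smallest such exponent is 166, so the order of 55 is 166.

166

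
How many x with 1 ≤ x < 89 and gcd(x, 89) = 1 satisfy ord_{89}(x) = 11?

10

φ(89) = 89 − 1 = 88 = 2^3 · 11.
Since (Z/89Z)^× is cyclic of order 88, the number of elements of order d is φ(d) when d | 88 and 0 otherwise.
11 | 88, and φ(11) = 11 − 1 = 10.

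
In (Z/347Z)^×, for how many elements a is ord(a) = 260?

0

φ(347) = 347 − 1 = 346 = 2 · 173.
Since (Z/347Z)^× is cyclic of order 346, the number of elements of order d is φ(d) when d | 346 and 0 otherwise.
Here 346 is not a multiple of 260, so there are no elements of order 260.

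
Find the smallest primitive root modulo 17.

3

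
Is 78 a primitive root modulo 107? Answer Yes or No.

Yes

φ(107) = 107 − 1 = 106 = 2 · 53.
An element g generates (Z/107Z)^× iff g^(106/q) ≢ 1 (mod 107) for each prime q ∈ {2, 53}.
78^53 ≡ 106 (mod 107)  [q = 2: ≢ 1 ✓]
78^2 ≡ 92 (mod 107)  [q = 53: ≢ 1 ✓]
All checks pass, so 78 has order 106 and is a primitive root modulo 107.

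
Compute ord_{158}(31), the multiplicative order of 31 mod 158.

39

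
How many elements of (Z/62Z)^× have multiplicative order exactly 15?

8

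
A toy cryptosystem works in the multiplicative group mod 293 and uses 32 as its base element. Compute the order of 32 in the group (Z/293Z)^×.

292

By Lagrange's theorem, ord_293(32) divides φ(293) = 293 − 1 = 292 = 2^2 · 73.
Divisors of 292: 1, 2, 4, 73, 146, 292.
Evaluate successive powers at the divisors of 292:
32^1 ≡ 32
32^2 ≡ 145
32^4 ≡ 222
32^73 ≡ 138
32^146 ≡ 292
32^292 ≡ 1
Hence ord(32) = 292.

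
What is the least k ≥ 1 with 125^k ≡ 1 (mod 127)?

Since 125 ∈ (Z/127Z)^×, its order divides φ(127) = 127 − 1 = 126 = 2 · 3^2 · 7.
Divisors of 126: 1, 2, 3, 6, 7, 9, 14, 18, 21, 42, 63, 126.
Test each divisor d:
125^1 ≡ 125
125^2 ≡ 4
125^3 ≡ 119
125^6 ≡ 64
125^7 ≡ 126
125^9 ≡ 123
125^14 ≡ 1
So ord_127(125) = 14.

14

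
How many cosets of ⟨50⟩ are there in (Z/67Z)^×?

1

ord(50) | φ(67) = 67 − 1 = 66 = 2 · 3 · 11.
Divisors of 66: 1, 2, 3, 6, 11, 22, 33, 66.
Evaluate successive powers at the divisors of 66:
50^1 ≡ 50 (mod 67)
50^2 ≡ 21 (mod 67)
50^3 ≡ 45 (mod 67)
50^6 ≡ 15 (mod 67)
50^11 ≡ 38 (mod 67)
50^22 ≡ 37 (mod 67)
50^33 ≡ 66 (mod 67)
50^66 ≡ 1 (mod 67) ✓
So ord_67(50) = 66, hence |⟨50⟩| = 66.
The index is φ(67) / ord(50) = 66 / 66 = 1.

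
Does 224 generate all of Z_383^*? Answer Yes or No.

φ(383) = 383 − 1 = 382 = 2 · 191.
224 is a primitive root mod 383 iff 224^(φ(383)/q) ≢ 1 for every prime q | φ(383), i.e. q ∈ {2, 191}.
224^191 ≡ 1 (mod 383)  [q = 2: ≡ 1 ✗]
224^2 ≡ 3 (mod 383)  [q = 191: ≢ 1 ✓]
The check at q = 2 fails, so 224 generates a proper subgroup.

No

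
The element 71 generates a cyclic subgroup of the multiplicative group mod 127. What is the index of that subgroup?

2

Since 71 ∈ (Z/127Z)^×, its order divides φ(127) = 127 − 1 = 126 = 2 · 3^2 · 7.
Divisors of 126: 1, 2, 3, 6, 7, 9, 14, 18, 21, 42, 63, 126.
Test each divisor d:
71^1 ≡ 71
71^2 ≡ 88
71^3 ≡ 25
71^6 ≡ 117
71^7 ≡ 52
71^9 ≡ 4
71^14 ≡ 37
71^18 ≡ 16
71^21 ≡ 19
71^42 ≡ 107
71^63 ≡ 1
The order of 71 is 63, so the subgroup it generates has 63 elements.
[(Z/127Z)^× : ⟨71⟩] = 126/63 = 2.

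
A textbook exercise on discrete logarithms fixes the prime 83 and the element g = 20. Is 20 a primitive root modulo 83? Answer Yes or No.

Yes

φ(83) = 83 − 1 = 82 = 2 · 41.
An element g generates (Z/83Z)^× iff g^(82/q) ≢ 1 (mod 83) for each prime q ∈ {2, 41}.
20^41 ≡ 82 (mod 83)  [q = 2: ≢ 1 ✓]
20^2 ≡ 68 (mod 83)  [q = 41: ≢ 1 ✓]
None equal 1, so ord_83(20) = 82: 20 is a primitive root.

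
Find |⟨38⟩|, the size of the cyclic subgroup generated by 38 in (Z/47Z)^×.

The order of 38 must divide φ(47) = 47 − 1 = 46 = 2 · 23.
Divisors of 46: 1, 2, 23, 46.
Check 38^d mod 47 for each divisor in increasing order:
38^1 ≡ 38 (mod 47)
38^2 ≡ 34 (mod 47)
38^23 ≡ 46 (mod 47)
38^46 ≡ 1 (mod 47) ✓
Therefore the multiplicative order of 38 modulo 47 is 46.

46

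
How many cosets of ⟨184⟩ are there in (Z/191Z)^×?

38

By Lagrange's theorem, ord_191(184) divides φ(191) = 191 − 1 = 190 = 2 · 5 · 19.
Divisors of 190: 1, 2, 5, 10, 19, 38, 95, 190.
Evaluate successive powers at the divisors of 190:
184^1 ≡ 184 (mod 191)
184^2 ≡ 49 (mod 191)
184^5 ≡ 1 (mod 191) ✓
Thus |⟨184⟩| = ord(184) = 5.
Index = |(Z/191Z)^×| / |⟨184⟩| = 190 / 5 = 38.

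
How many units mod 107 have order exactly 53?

52

φ(107) = 107 − 1 = 106 = 2 · 53.
Since (Z/107Z)^× is cyclic of order 106, the number of elements of order d is φ(d) when d | 106 and 0 otherwise.
53 | 106, and φ(53) = 53 − 1 = 52.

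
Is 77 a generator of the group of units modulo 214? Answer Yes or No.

Yes

φ(214) = φ(2)·φ(107) = 1·106 = 106 = 2 · 53.
It suffices to check that the order of 77 is not a proper divisor of 106: compute 77^(106/q) for q ∈ {2, 53}.
77^53 ≡ 213 (mod 214)  [q = 2: ≢ 1 ✓]
77^2 ≡ 151 (mod 214)  [q = 53: ≢ 1 ✓]
None equal 1, so ord_214(77) = 106: 77 is a primitive root.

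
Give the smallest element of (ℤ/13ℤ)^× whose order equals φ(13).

2

φ(13) = 13 − 1 = 12 = 2^2 · 3.
g is a primitive root iff g^(12/q) ≢ 1 (mod 13) for each prime q ∈ {2, 3}.
g = 2: 2^6 ≡ 12; 2^4 ≡ 3 — none is 1, so 2 is a primitive root.
So 2 is the smallest generator of (Z/13Z)^×.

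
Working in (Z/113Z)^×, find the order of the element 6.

112

The order of 6 must divide φ(113) = 113 − 1 = 112 = 2^4 · 7.
Divisors of 112: 1, 2, 4, 7, 8, 14, 16, 28, 56, 112.
Test each divisor d:
6^1 ≡ 6 (mod 113)
6^2 ≡ 36 (mod 113)
6^4 ≡ 53 (mod 113)
6^7 ≡ 35 (mod 113)
6^8 ≡ 97 (mod 113)
6^14 ≡ 95 (mod 113)
6^16 ≡ 30 (mod 113)
6^28 ≡ 98 (mod 113)
6^56 ≡ 112 (mod 113)
6^112 ≡ 1 (mod 113) ✓
Therefore the multiplicative order of 6 modulo 113 is 112.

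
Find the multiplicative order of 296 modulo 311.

Since 296 ∈ (Z/311Z)^×, its order divides φ(311) = 311 − 1 = 310 = 2 · 5 · 31.
Divisors of 310: 1, 2, 5, 10, 31, 62, 155, 310.
Compute 296^d (mod 311) for the divisors d until we hit 1:
296^1 ≡ 296 (mod 311)
296^2 ≡ 225 (mod 311)
296^5 ≡ 87 (mod 311)
296^10 ≡ 105 (mod 311)
296^31 ≡ 310 (mod 311)
296^62 ≡ 1 (mod 311) ✓
The smallest such exponent is 62, so the order of 296 is 62.

62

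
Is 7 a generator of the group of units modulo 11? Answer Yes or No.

Yes

φ(11) = 11 − 1 = 10 = 2 · 5.
An element g generates (Z/11Z)^× iff g^(10/q) ≢ 1 (mod 11) for each prime q ∈ {2, 5}.
7^5 ≡ 10 (mod 11)  [q = 2: ≢ 1 ✓]
7^2 ≡ 5 (mod 11)  [q = 5: ≢ 1 ✓]
All checks pass, so 7 has order 10 and is a primitive root modulo 11.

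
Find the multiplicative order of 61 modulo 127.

21

By Lagrange's theorem, ord_127(61) divides φ(127) = 127 − 1 = 126 = 2 · 3^2 · 7.
Divisors of 126: 1, 2, 3, 6, 7, 9, 14, 18, 21, 42, 63, 126.
Evaluate successive powers at the divisors of 126:
61^1 ≡ 61 (mod 127)
61^2 ≡ 38 (mod 127)
61^3 ≡ 32 (mod 127)
61^6 ≡ 8 (mod 127)
61^7 ≡ 107 (mod 127)
61^9 ≡ 2 (mod 127)
61^14 ≡ 19 (mod 127)
61^18 ≡ 4 (mod 127)
61^21 ≡ 1 (mod 127) ✓
So ord_127(61) = 21.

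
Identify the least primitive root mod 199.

3

φ(199) = 199 − 1 = 198 = 2 · 3^2 · 11.
Test candidates g = 2, 3, … against the prime factors q ∈ {2, 3, 11} of φ(199): g is a generator iff g^(198/q) ≢ 1 for every such q.
g = 2: 2^99 ≡ 1 — hits 1, so not a primitive root.
g = 3: 3^99 ≡ 198; 3^66 ≡ 106; 3^18 ≡ 125 — none is 1, so 3 is a primitive root.
So 3 is the smallest generator of (Z/199Z)^×.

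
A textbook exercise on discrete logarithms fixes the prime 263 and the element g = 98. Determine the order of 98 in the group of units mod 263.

131

By Lagrange's theorem, ord_263(98) divides φ(263) = 263 − 1 = 262 = 2 · 131.
Divisors of 262: 1, 2, 131, 262.
Test each divisor d:
98^1 ≡ 98 (mod 263)
98^2 ≡ 136 (mod 263)
98^131 ≡ 1 (mod 263) ✓
So ord_263(98) = 131.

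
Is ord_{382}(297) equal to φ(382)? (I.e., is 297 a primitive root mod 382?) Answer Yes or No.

Yes

φ(382) = φ(2)·φ(191) = 1·190 = 190 = 2 · 5 · 19.
297 is a primitive root mod 382 iff 297^(φ(382)/q) ≢ 1 for every prime q | φ(382), i.e. q ∈ {2, 5, 19}.
297^95 ≡ 381 (mod 382)  [q = 2: ≢ 1 ✓]
297^38 ≡ 109 (mod 382)  [q = 5: ≢ 1 ✓]
297^10 ≡ 125 (mod 382)  [q = 19: ≢ 1 ✓]
None equal 1, so ord_382(297) = 190: 297 is a primitive root.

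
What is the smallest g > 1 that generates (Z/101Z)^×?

2

φ(101) = 101 − 1 = 100 = 2^2 · 5^2.
Test candidates g = 2, 3, … against the prime factors q ∈ {2, 5} of φ(101): g is a generator iff g^(100/q) ≢ 1 for every such q.
g = 2: 2^50 ≡ 100; 2^20 ≡ 95 — none is 1, so 2 is a primitive root.
Hence the least primitive root of 101 is 2.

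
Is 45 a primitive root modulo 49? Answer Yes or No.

Yes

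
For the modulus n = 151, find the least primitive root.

6

φ(151) = 151 − 1 = 150 = 2 · 3 · 5^2.
Test candidates g = 2, 3, … against the prime factors q ∈ {2, 3, 5} of φ(151): g is a generator iff g^(150/q) ≢ 1 for every such q.
g = 2: 2^75 ≡ 1 — hits 1, so not a primitive root.
g = 3: 3^75 ≡ 150; 3^50 ≡ 1 — hits 1, so not a primitive root.
g = 4: 4^75 ≡ 1 — hits 1, so not a primitive root.
g = 5: 5^75 ≡ 1 — hits 1, so not a primitive root.
g = 6: 6^75 ≡ 150; 6^50 ≡ 32; 6^30 ≡ 59 — none is 1, so 6 is a primitive root.
Hence the least primitive root of 151 is 6.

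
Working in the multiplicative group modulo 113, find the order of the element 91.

The order of 91 must divide φ(113) = 113 − 1 = 112 = 2^4 · 7.
Divisors of 112: 1, 2, 4, 7, 8, 14, 16, 28, 56, 112.
Evaluate successive powers at the divisors of 112:
91^1 ≡ 91 (mod 113)
91^2 ≡ 32 (mod 113)
91^4 ≡ 7 (mod 113)
91^7 ≡ 44 (mod 113)
91^8 ≡ 49 (mod 113)
91^14 ≡ 15 (mod 113)
91^16 ≡ 28 (mod 113)
91^28 ≡ 112 (mod 113)
91^56 ≡ 1 (mod 113) ✓
Hence ord(91) = 56.

56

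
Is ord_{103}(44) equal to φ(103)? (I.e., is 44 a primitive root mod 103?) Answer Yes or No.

φ(103) = 103 − 1 = 102 = 2 · 3 · 17.
44 is a primitive root mod 103 iff 44^(φ(103)/q) ≢ 1 for every prime q | φ(103), i.e. q ∈ {2, 3, 17}.
44^51 ≡ 102 (mod 103)  [q = 2: ≢ 1 ✓]
44^34 ≡ 46 (mod 103)  [q = 3: ≢ 1 ✓]
44^6 ≡ 9 (mod 103)  [q = 17: ≢ 1 ✓]
All checks pass, so 44 has order 102 and is a primitive root modulo 103.

Yes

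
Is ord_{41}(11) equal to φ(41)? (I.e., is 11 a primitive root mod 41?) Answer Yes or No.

φ(41) = 41 − 1 = 40 = 2^3 · 5.
Test 11^(40/q) mod 41 for each prime factor q of 40:
11^20 ≡ 40 (mod 41)  [q = 2: ≢ 1 ✓]
11^8 ≡ 16 (mod 41)  [q = 5: ≢ 1 ✓]
All checks pass, so 11 has order 40 and is a primitive root modulo 41.

Yes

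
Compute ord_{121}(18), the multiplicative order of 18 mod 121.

110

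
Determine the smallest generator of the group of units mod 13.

φ(13) = 13 − 1 = 12 = 2^2 · 3.
Test candidates g = 2, 3, … against the prime factors q ∈ {2, 3} of φ(13): g is a generator iff g^(12/q) ≢ 1 for every such q.
g = 2: 2^6 ≡ 12; 2^4 ≡ 3 — none is 1, so 2 is a primitive root.
So 2 is the smallest generator of (Z/13Z)^×.

2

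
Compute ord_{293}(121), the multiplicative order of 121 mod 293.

146

ord(121) | φ(293) = 293 − 1 = 292 = 2^2 · 73.
Divisors of 292: 1, 2, 4, 73, 146, 292.
Evaluate successive powers at the divisors of 292:
121^1 ≡ 121
121^2 ≡ 284
121^4 ≡ 81
121^73 ≡ 292
121^146 ≡ 1
So ord_293(121) = 146.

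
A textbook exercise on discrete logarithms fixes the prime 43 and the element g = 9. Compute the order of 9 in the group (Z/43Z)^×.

The order of 9 must divide φ(43) = 43 − 1 = 42 = 2 · 3 · 7.
Divisors of 42: 1, 2, 3, 6, 7, 14, 21, 42.
Evaluate successive powers at the divisors of 42:
9^1 ≡ 9
9^2 ≡ 38
9^3 ≡ 41
9^6 ≡ 4
9^7 ≡ 36
9^14 ≡ 6
9^21 ≡ 1
So ord_43(9) = 21.

21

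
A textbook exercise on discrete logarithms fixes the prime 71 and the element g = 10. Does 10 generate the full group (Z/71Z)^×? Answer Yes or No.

φ(71) = 71 − 1 = 70 = 2 · 5 · 7.
An element g generates (Z/71Z)^× iff g^(70/q) ≢ 1 (mod 71) for each prime q ∈ {2, 5, 7}.
10^35 ≡ 1 (mod 71)  [q = 2: ≡ 1 ✗]
10^14 ≡ 25 (mod 71)  [q = 5: ≢ 1 ✓]
10^10 ≡ 30 (mod 71)  [q = 7: ≢ 1 ✓]
10^35 ≡ 1 shows ord(10) | 35, strictly less than φ(71); not a primitive root.

No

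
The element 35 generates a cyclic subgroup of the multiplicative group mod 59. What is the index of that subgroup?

By Lagrange's theorem, ord_59(35) divides φ(59) = 59 − 1 = 58 = 2 · 29.
Divisors of 58: 1, 2, 29, 58.
Evaluate successive powers at the divisors of 58:
35^1 ≡ 35 (mod 59)
35^2 ≡ 45 (mod 59)
35^29 ≡ 1 (mod 59) ✓
Thus |⟨35⟩| = ord(35) = 29.
The index is φ(59) / ord(35) = 58 / 29 = 2.

2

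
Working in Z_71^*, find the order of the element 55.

Since 55 ∈ (Z/71Z)^×, its order divides φ(71) = 71 − 1 = 70 = 2 · 5 · 7.
Divisors of 70: 1, 2, 5, 7, 10, 14, 35, 70.
Compute 55^d (mod 71) for the divisors d until we hit 1:
55^1 ≡ 55
55^2 ≡ 43
55^5 ≡ 23
55^7 ≡ 66
55^10 ≡ 32
55^14 ≡ 25
55^35 ≡ 70
55^70 ≡ 1
So ord_71(55) = 70.

70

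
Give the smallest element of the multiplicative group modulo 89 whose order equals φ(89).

φ(89) = 89 − 1 = 88 = 2^3 · 11.
g is a primitive root iff g^(88/q) ≢ 1 (mod 89) for each prime q ∈ {2, 11}.
g = 2: 2^44 ≡ 1 — hits 1, so not a primitive root.
g = 3: 3^44 ≡ 88; 3^8 ≡ 64 — none is 1, so 3 is a primitive root.
So 3 is the smallest generator of (Z/89Z)^×.

3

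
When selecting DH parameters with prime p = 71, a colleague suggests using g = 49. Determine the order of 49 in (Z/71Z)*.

35

ord(49) | φ(71) = 71 − 1 = 70 = 2 · 5 · 7.
Divisors of 70: 1, 2, 5, 7, 10, 14, 35, 70.
Compute 49^d (mod 71) for the divisors d until we hit 1:
49^1 ≡ 49
49^2 ≡ 58
49^5 ≡ 45
49^7 ≡ 54
49^10 ≡ 37
49^14 ≡ 5
49^35 ≡ 1
The smallest such exponent is 35, so the order of 49 is 35.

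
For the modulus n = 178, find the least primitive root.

3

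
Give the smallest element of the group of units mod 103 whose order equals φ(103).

5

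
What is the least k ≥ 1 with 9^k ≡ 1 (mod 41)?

By Lagrange's theorem, ord_41(9) divides φ(41) = 41 − 1 = 40 = 2^3 · 5.
Divisors of 40: 1, 2, 4, 5, 8, 10, 20, 40.
Evaluate successive powers at the divisors of 40:
9^1 ≡ 9 (mod 41)
9^2 ≡ 40 (mod 41)
9^4 ≡ 1 (mod 41) ✓
Hence ord(9) = 4.

4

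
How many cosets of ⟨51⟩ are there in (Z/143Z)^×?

12

By Lagrange's theorem, ord_143(51) divides φ(143) = φ(11·13) = (11−1)·(13−1) = 10·12 = 120 = 2^3 · 3 · 5.
Divisors of 120: 1, 2, 3, 4, 5, 6, 8, 10, 12, 15, 20, 24, 30, 40, 60, 120.
Test each divisor d:
51^1 ≡ 51
51^2 ≡ 27
51^3 ≡ 90
51^4 ≡ 14
51^5 ≡ 142
51^6 ≡ 92
51^8 ≡ 53
51^10 ≡ 1
So ord_143(51) = 10, hence |⟨51⟩| = 10.
[(Z/143Z)^× : ⟨51⟩] = 120/10 = 12.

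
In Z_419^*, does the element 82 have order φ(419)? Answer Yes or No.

Yes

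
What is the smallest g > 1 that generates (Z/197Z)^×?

φ(197) = 197 − 1 = 196 = 2^2 · 7^2.
g is a primitive root iff g^(196/q) ≢ 1 (mod 197) for each prime q ∈ {2, 7}.
g = 2: 2^98 ≡ 196; 2^28 ≡ 104 — none is 1, so 2 is a primitive root.
So 2 is the smallest generator of (Z/197Z)^×.

2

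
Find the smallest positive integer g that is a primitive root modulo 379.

2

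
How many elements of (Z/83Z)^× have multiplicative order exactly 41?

40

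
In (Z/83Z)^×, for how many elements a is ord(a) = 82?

φ(83) = 83 − 1 = 82 = 2 · 41.
In a cyclic group of order 82, there are φ(d) elements of order d for each divisor d of 82, and zero for non-divisors.
82 = 2 · 41 divides 82, and φ(82) = 40.

40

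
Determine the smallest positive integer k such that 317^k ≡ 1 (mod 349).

ord(317) | φ(349) = 349 − 1 = 348 = 2^2 · 3 · 29.
Divisors of 348: 1, 2, 3, 4, 6, 12, 29, 58, 87, 116, 174, 348.
Check 317^d mod 349 for each divisor in increasing order:
317^1 ≡ 317 (mod 349)
317^2 ≡ 326 (mod 349)
317^3 ≡ 38 (mod 349)
317^4 ≡ 180 (mod 349)
317^6 ≡ 48 (mod 349)
317^12 ≡ 210 (mod 349)
317^29 ≡ 160 (mod 349)
317^58 ≡ 123 (mod 349)
317^87 ≡ 136 (mod 349)
317^116 ≡ 122 (mod 349)
317^174 ≡ 348 (mod 349)
317^348 ≡ 1 (mod 349) ✓
The smallest such exponent is 348, so the order of 317 is 348.

348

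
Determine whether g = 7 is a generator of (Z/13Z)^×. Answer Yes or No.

Yes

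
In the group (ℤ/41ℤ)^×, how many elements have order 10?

4

φ(41) = 41 − 1 = 40 = 2^3 · 5.
Since (Z/41Z)^× is cyclic of order 40, the number of elements of order d is φ(d) when d | 40 and 0 otherwise.
10 = 2 · 5 divides 40, and φ(10) = 4.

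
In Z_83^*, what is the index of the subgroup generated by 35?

1

By Lagrange's theorem, ord_83(35) divides φ(83) = 83 − 1 = 82 = 2 · 41.
Divisors of 82: 1, 2, 41, 82.
Test each divisor d:
35^1 ≡ 35
35^2 ≡ 63
35^41 ≡ 82
35^82 ≡ 1
So ord_83(35) = 82, hence |⟨35⟩| = 82.
The index is φ(83) / ord(35) = 82 / 82 = 1.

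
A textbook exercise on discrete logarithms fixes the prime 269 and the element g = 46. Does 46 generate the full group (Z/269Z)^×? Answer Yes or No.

Yes

φ(269) = 269 − 1 = 268 = 2^2 · 67.
It suffices to check that the order of 46 is not a proper divisor of 268: compute 46^(268/q) for q ∈ {2, 67}.
46^134 ≡ 268 (mod 269)  [q = 2: ≢ 1 ✓]
46^4 ≡ 220 (mod 269)  [q = 67: ≢ 1 ✓]
Every test exponent gives a nontrivial residue, hence 46 generates the full group.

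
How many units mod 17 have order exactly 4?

2

φ(17) = 17 − 1 = 16 = 2^4.
(Z/17Z)^× is cyclic (|G| = 16); a cyclic group of order m has exactly φ(d) elements of each order d | m, and none otherwise.
4 = 2^2 divides 16, and φ(4) = 2.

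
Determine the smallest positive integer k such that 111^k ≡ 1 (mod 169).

156

Since 111 ∈ (Z/169Z)^×, its order divides φ(169) = φ(13^2) = 13·(13−1) = 156 = 2^2 · 3 · 13.
Divisors of 156: 1, 2, 3, 4, 6, 12, 13, 26, 39, 52, 78, 156.
Test each divisor d:
111^1 ≡ 111 (mod 169)
111^2 ≡ 153 (mod 169)
111^3 ≡ 83 (mod 169)
111^4 ≡ 87 (mod 169)
111^6 ≡ 129 (mod 169)
111^12 ≡ 79 (mod 169)
111^13 ≡ 150 (mod 169)
111^26 ≡ 23 (mod 169)
111^39 ≡ 70 (mod 169)
111^52 ≡ 22 (mod 169)
111^78 ≡ 168 (mod 169)
111^156 ≡ 1 (mod 169) ✓
The smallest such exponent is 156, so the order of 111 is 156.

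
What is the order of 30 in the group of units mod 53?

By Lagrange's theorem, ord_53(30) divides φ(53) = 53 − 1 = 52 = 2^2 · 13.
Divisors of 52: 1, 2, 4, 13, 26, 52.
Check 30^d mod 53 for each divisor in increasing order:
30^1 ≡ 30 (mod 53)
30^2 ≡ 52 (mod 53)
30^4 ≡ 1 (mod 53) ✓
Therefore the multiplicative order of 30 modulo 53 is 4.

4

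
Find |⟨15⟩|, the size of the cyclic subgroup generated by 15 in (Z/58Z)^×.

The order of 15 must divide φ(58) = φ(2)·φ(29) = 1·28 = 28 = 2^2 · 7.
Divisors of 28: 1, 2, 4, 7, 14, 28.
Test each divisor d:
15^1 ≡ 15
15^2 ≡ 51
15^4 ≡ 49
15^7 ≡ 17
15^14 ≡ 57
15^28 ≡ 1
The smallest such exponent is 28, so the order of 15 is 28.

28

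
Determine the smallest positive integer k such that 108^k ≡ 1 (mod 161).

By Lagrange's theorem, ord_161(108) divides φ(161) = φ(7·23) = (7−1)·(23−1) = 6·22 = 132 = 2^2 · 3 · 11.
Divisors of 132: 1, 2, 3, 4, 6, 11, 12, 22, 33, 44, 66, 132.
Compute 108^d (mod 161) for the divisors d until we hit 1:
108^1 ≡ 108 (mod 161)
108^2 ≡ 72 (mod 161)
108^3 ≡ 48 (mod 161)
108^4 ≡ 32 (mod 161)
108^6 ≡ 50 (mod 161)
108^11 ≡ 47 (mod 161)
108^12 ≡ 85 (mod 161)
108^22 ≡ 116 (mod 161)
108^33 ≡ 139 (mod 161)
108^44 ≡ 93 (mod 161)
108^66 ≡ 1 (mod 161) ✓
Hence ord(108) = 66.

66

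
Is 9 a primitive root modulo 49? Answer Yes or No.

No

φ(49) = φ(7^2) = 7·(7−1) = 42 = 2 · 3 · 7.
Test 9^(42/q) mod 49 for each prime factor q of 42:
9^21 ≡ 1 (mod 49)  [q = 2: ≡ 1 ✗]
9^14 ≡ 18 (mod 49)  [q = 3: ≢ 1 ✓]
9^6 ≡ 36 (mod 49)  [q = 7: ≢ 1 ✓]
The check at q = 2 fails, so 9 generates a proper subgroup.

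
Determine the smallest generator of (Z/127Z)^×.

3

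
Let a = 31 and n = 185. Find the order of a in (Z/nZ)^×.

Since 31 ∈ (Z/185Z)^×, its order divides φ(185) = φ(5·37) = (5−1)·(37−1) = 4·36 = 144 = 2^4 · 3^2.
Divisors of 144: 1, 2, 3, 4, 6, 8, 9, 12, 16, 18, 24, 36, 48, 72, 144.
Check 31^d mod 185 for each divisor in increasing order:
31^1 ≡ 31 (mod 185)
31^2 ≡ 36 (mod 185)
31^3 ≡ 6 (mod 185)
31^4 ≡ 1 (mod 185) ✓
Therefore the multiplicative order of 31 modulo 185 is 4.

4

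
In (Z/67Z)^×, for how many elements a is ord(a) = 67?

0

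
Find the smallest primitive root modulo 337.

10

φ(337) = 337 − 1 = 336 = 2^4 · 3 · 7.
Test candidates g = 2, 3, … against the prime factors q ∈ {2, 3, 7} of φ(337): g is a generator iff g^(336/q) ≢ 1 for every such q.
g = 2: 2^168 ≡ 1 — hits 1, so not a primitive root.
g = 3: 3^168 ≡ 1 — hits 1, so not a primitive root.
g = 4: 4^168 ≡ 1 — hits 1, so not a primitive root.
g = 5: 5^168 ≡ 336; 5^112 ≡ 1 — hits 1, so not a primitive root.
g = 6: 6^168 ≡ 1 — hits 1, so not a primitive root.
g = 7: 7^168 ≡ 1 — hits 1, so not a primitive root.
g = 8: 8^168 ≡ 1 — hits 1, so not a primitive root.
g = 9: 9^168 ≡ 1 — hits 1, so not a primitive root.
g = 10: 10^168 ≡ 336; 10^112 ≡ 128; 10^48 ≡ 175 — none is 1, so 10 is a primitive root.
Hence the least primitive root of 337 is 10.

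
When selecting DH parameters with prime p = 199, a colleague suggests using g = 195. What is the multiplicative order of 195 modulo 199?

198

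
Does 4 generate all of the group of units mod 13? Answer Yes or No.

No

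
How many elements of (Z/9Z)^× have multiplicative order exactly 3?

2

φ(9) = φ(3^2) = 3·(3−1) = 6 = 2 · 3.
Since (Z/9Z)^× is cyclic of order 6, the number of elements of order d is φ(d) when d | 6 and 0 otherwise.
3 | 6, and φ(3) = 3 − 1 = 2.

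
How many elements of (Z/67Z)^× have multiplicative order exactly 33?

φ(67) = 67 − 1 = 66 = 2 · 3 · 11.
In a cyclic group of order 66, there are φ(d) elements of order d for each divisor d of 66, and zero for non-divisors.
33 = 3 · 11 divides 66, and φ(33) = 20.

20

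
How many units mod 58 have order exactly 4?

φ(58) = φ(2)·φ(29) = 1·28 = 28 = 2^2 · 7.
(Z/58Z)^× is cyclic (|G| = 28); a cyclic group of order m has exactly φ(d) elements of each order d | m, and none otherwise.
4 = 2^2 divides 28, and φ(4) = 2.

2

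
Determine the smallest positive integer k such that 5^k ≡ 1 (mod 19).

9

ord(5) | φ(19) = 19 − 1 = 18 = 2 · 3^2.
Divisors of 18: 1, 2, 3, 6, 9, 18.
Check 5^d mod 19 for each divisor in increasing order:
5^1 ≡ 5 (mod 19)
5^2 ≡ 6 (mod 19)
5^3 ≡ 11 (mod 19)
5^6 ≡ 7 (mod 19)
5^9 ≡ 1 (mod 19) ✓
The smallest such exponent is 9, so the order of 5 is 9.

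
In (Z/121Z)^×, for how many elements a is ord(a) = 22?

φ(121) = φ(11^2) = 11·(11−1) = 110 = 2 · 5 · 11.
Since (Z/121Z)^× is cyclic of order 110, the number of elements of order d is φ(d) when d | 110 and 0 otherwise.
22 = 2 · 11 divides 110, and φ(22) = 10.

10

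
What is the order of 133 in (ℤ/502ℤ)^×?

250

By Lagrange's theorem, ord_502(133) divides φ(502) = φ(2)·φ(251) = 1·250 = 250 = 2 · 5^3.
Divisors of 250: 1, 2, 5, 10, 25, 50, 125, 250.
Compute 133^d (mod 502) for the divisors d until we hit 1:
133^1 ≡ 133 (mod 502)
133^2 ≡ 119 (mod 502)
133^5 ≡ 411 (mod 502)
133^10 ≡ 249 (mod 502)
133^25 ≡ 389 (mod 502)
133^50 ≡ 219 (mod 502)
133^125 ≡ 501 (mod 502)
133^250 ≡ 1 (mod 502) ✓
Hence ord(133) = 250.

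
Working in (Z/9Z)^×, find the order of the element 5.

6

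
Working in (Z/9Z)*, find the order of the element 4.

3

The order of 4 must divide φ(9) = φ(3^2) = 3·(3−1) = 6 = 2 · 3.
Divisors of 6: 1, 2, 3, 6.
Check 4^d mod 9 for each divisor in increasing order:
4^1 ≡ 4
4^2 ≡ 7
4^3 ≡ 1
The smallest such exponent is 3, so the order of 4 is 3.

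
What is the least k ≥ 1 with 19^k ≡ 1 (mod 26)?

12

Since 19 ∈ (Z/26Z)^×, its order divides φ(26) = φ(2)·φ(13) = 1·12 = 12 = 2^2 · 3.
Divisors of 12: 1, 2, 3, 4, 6, 12.
Compute 19^d (mod 26) for the divisors d until we hit 1:
19^1 ≡ 19
19^2 ≡ 23
19^3 ≡ 21
19^4 ≡ 9
19^6 ≡ 25
19^12 ≡ 1
So ord_26(19) = 12.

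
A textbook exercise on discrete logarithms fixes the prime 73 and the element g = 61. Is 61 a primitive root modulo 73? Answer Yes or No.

φ(73) = 73 − 1 = 72 = 2^3 · 3^2.
An element g generates (Z/73Z)^× iff g^(72/q) ≢ 1 (mod 73) for each prime q ∈ {2, 3}.
61^36 ≡ 1 (mod 73)  [q = 2: ≡ 1 ✗]
61^24 ≡ 8 (mod 73)  [q = 3: ≢ 1 ✓]
Since 61^36 ≡ 1, the order of 61 divides 36 < 72, so 61 is not a primitive root.

No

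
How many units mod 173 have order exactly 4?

φ(173) = 173 − 1 = 172 = 2^2 · 43.
Since (Z/173Z)^× is cyclic of order 172, the number of elements of order d is φ(d) when d | 172 and 0 otherwise.
4 = 2^2 divides 172, and φ(4) = 2.

2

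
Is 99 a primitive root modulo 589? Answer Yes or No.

No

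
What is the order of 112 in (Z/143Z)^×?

Since 112 ∈ (Z/143Z)^×, its order divides φ(143) = φ(11·13) = (11−1)·(13−1) = 10·12 = 120 = 2^3 · 3 · 5.
Divisors of 120: 1, 2, 3, 4, 5, 6, 8, 10, 12, 15, 20, 24, 30, 40, 60, 120.
Test each divisor d:
112^1 ≡ 112
112^2 ≡ 103
112^3 ≡ 96
112^4 ≡ 27
112^5 ≡ 21
112^6 ≡ 64
112^8 ≡ 14
112^10 ≡ 12
112^12 ≡ 92
112^15 ≡ 109
112^20 ≡ 1
Hence ord(112) = 20.

20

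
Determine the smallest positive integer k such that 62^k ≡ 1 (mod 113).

By Lagrange's theorem, ord_113(62) divides φ(113) = 113 − 1 = 112 = 2^4 · 7.
Divisors of 112: 1, 2, 4, 7, 8, 14, 16, 28, 56, 112.
Compute 62^d (mod 113) for the divisors d until we hit 1:
62^1 ≡ 62 (mod 113)
62^2 ≡ 2 (mod 113)
62^4 ≡ 4 (mod 113)
62^7 ≡ 44 (mod 113)
62^8 ≡ 16 (mod 113)
62^14 ≡ 15 (mod 113)
62^16 ≡ 30 (mod 113)
62^28 ≡ 112 (mod 113)
62^56 ≡ 1 (mod 113) ✓
Hence ord(62) = 56.

56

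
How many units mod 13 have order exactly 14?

0

φ(13) = 13 − 1 = 12 = 2^2 · 3.
In a cyclic group of order 12, there are φ(d) elements of order d for each divisor d of 12, and zero for non-divisors.
14 does not divide 12, so no element of (Z/13Z)^× has order 14.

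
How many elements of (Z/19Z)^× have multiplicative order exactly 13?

φ(19) = 19 − 1 = 18 = 2 · 3^2.
In a cyclic group of order 18, there are φ(d) elements of order d for each divisor d of 18, and zero for non-divisors.
13 does not divide 18, so no element of (Z/19Z)^× has order 13.

0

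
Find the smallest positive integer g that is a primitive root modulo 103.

φ(103) = 103 − 1 = 102 = 2 · 3 · 17.
Test candidates g = 2, 3, … against the prime factors q ∈ {2, 3, 17} of φ(103): g is a generator iff g^(102/q) ≢ 1 for every such q.
g = 2: 2^51 ≡ 1 — hits 1, so not a primitive root.
g = 3: 3^51 ≡ 102; 3^34 ≡ 1 — hits 1, so not a primitive root.
g = 4: 4^51 ≡ 1 — hits 1, so not a primitive root.
g = 5: 5^51 ≡ 102; 5^34 ≡ 56; 5^6 ≡ 72 — none is 1, so 5 is a primitive root.
So 5 is the smallest generator of (Z/103Z)^×.

5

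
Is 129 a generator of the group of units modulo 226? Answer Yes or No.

φ(226) = φ(2)·φ(113) = 1·112 = 112 = 2^4 · 7.
Test 129^(112/q) mod 226 for each prime factor q of 112:
129^56 ≡ 1 (mod 226)  [q = 2: ≡ 1 ✗]
129^16 ≡ 143 (mod 226)  [q = 7: ≢ 1 ✓]
The check at q = 2 fails, so 129 generates a proper subgroup.

No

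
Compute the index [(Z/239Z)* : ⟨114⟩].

1

The order of 114 must divide φ(239) = 239 − 1 = 238 = 2 · 7 · 17.
Divisors of 238: 1, 2, 7, 14, 17, 34, 119, 238.
Check 114^d mod 239 for each divisor in increasing order:
114^1 ≡ 114 (mod 239)
114^2 ≡ 90 (mod 239)
114^7 ≡ 203 (mod 239)
114^14 ≡ 101 (mod 239)
114^17 ≡ 195 (mod 239)
114^34 ≡ 24 (mod 239)
114^119 ≡ 238 (mod 239)
114^238 ≡ 1 (mod 239) ✓
So ord_239(114) = 238, hence |⟨114⟩| = 238.
[(Z/239Z)^× : ⟨114⟩] = 238/238 = 1.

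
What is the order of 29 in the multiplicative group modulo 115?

The order of 29 must divide φ(115) = φ(5·23) = (5−1)·(23−1) = 4·22 = 88 = 2^3 · 11.
Divisors of 88: 1, 2, 4, 8, 11, 22, 44, 88.
Compute 29^d (mod 115) for the divisors d until we hit 1:
29^1 ≡ 29
29^2 ≡ 36
29^4 ≡ 31
29^8 ≡ 41
29^11 ≡ 24
29^22 ≡ 1
The smallest such exponent is 22, so the order of 29 is 22.

22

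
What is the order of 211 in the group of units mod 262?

13

By Lagrange's theorem, ord_262(211) divides φ(262) = φ(2)·φ(131) = 1·130 = 130 = 2 · 5 · 13.
Divisors of 130: 1, 2, 5, 10, 13, 26, 65, 130.
Compute 211^d (mod 262) for the divisors d until we hit 1:
211^1 ≡ 211 (mod 262)
211^2 ≡ 243 (mod 262)
211^5 ≡ 191 (mod 262)
211^10 ≡ 63 (mod 262)
211^13 ≡ 1 (mod 262) ✓
Hence ord(211) = 13.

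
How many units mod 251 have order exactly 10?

φ(251) = 251 − 1 = 250 = 2 · 5^3.
(Z/251Z)^× is cyclic (|G| = 250); a cyclic group of order m has exactly φ(d) elements of each order d | m, and none otherwise.
10 = 2 · 5 divides 250, and φ(10) = 4.

4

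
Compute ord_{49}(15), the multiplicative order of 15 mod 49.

ord(15) | φ(49) = φ(7^2) = 7·(7−1) = 42 = 2 · 3 · 7.
Divisors of 42: 1, 2, 3, 6, 7, 14, 21, 42.
Evaluate successive powers at the divisors of 42:
15^1 ≡ 15 (mod 49)
15^2 ≡ 29 (mod 49)
15^3 ≡ 43 (mod 49)
15^6 ≡ 36 (mod 49)
15^7 ≡ 1 (mod 49) ✓
Hence ord(15) = 7.

7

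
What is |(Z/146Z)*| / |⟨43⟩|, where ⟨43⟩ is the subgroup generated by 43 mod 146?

Since 43 ∈ (Z/146Z)^×, its order divides φ(146) = φ(2)·φ(73) = 1·72 = 72 = 2^3 · 3^2.
Divisors of 72: 1, 2, 3, 4, 6, 8, 9, 12, 18, 24, 36, 72.
Compute 43^d (mod 146) for the divisors d until we hit 1:
43^1 ≡ 43 (mod 146)
43^2 ≡ 97 (mod 146)
43^3 ≡ 83 (mod 146)
43^4 ≡ 65 (mod 146)
43^6 ≡ 27 (mod 146)
43^8 ≡ 137 (mod 146)
43^9 ≡ 51 (mod 146)
43^12 ≡ 145 (mod 146)
43^18 ≡ 119 (mod 146)
43^24 ≡ 1 (mod 146) ✓
So ord_146(43) = 24, hence |⟨43⟩| = 24.
[(Z/146Z)^× : ⟨43⟩] = 72/24 = 3.

3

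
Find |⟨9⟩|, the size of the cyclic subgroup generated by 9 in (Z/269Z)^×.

134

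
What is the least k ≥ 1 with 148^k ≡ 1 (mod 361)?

The order of 148 must divide φ(361) = φ(19^2) = 19·(19−1) = 342 = 2 · 3^2 · 19.
Divisors of 342: 1, 2, 3, 6, 9, 18, 19, 38, 57, 114, 171, 342.
Evaluate successive powers at the divisors of 342:
148^1 ≡ 148
148^2 ≡ 244
148^3 ≡ 12
148^6 ≡ 144
148^9 ≡ 284
148^18 ≡ 153
148^19 ≡ 262
148^38 ≡ 54
148^57 ≡ 69
148^114 ≡ 68
148^171 ≡ 360
148^342 ≡ 1
So ord_361(148) = 342.

342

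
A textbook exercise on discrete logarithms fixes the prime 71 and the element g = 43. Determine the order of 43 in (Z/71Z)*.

35

ord(43) | φ(71) = 71 − 1 = 70 = 2 · 5 · 7.
Divisors of 70: 1, 2, 5, 7, 10, 14, 35, 70.
Evaluate successive powers at the divisors of 70:
43^1 ≡ 43
43^2 ≡ 3
43^5 ≡ 32
43^7 ≡ 25
43^10 ≡ 30
43^14 ≡ 57
43^35 ≡ 1
Therefore the multiplicative order of 43 modulo 71 is 35.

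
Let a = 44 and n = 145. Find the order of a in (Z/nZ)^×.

28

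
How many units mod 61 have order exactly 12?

4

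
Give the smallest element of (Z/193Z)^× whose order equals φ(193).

5

φ(193) = 193 − 1 = 192 = 2^6 · 3.
g is a primitive root iff g^(192/q) ≢ 1 (mod 193) for each prime q ∈ {2, 3}.
g = 2: 2^96 ≡ 1 — hits 1, so not a primitive root.
g = 3: 3^96 ≡ 1 — hits 1, so not a primitive root.
g = 4: 4^96 ≡ 1 — hits 1, so not a primitive root.
g = 5: 5^96 ≡ 192; 5^64 ≡ 84 — none is 1, so 5 is a primitive root.
The smallest primitive root modulo 193 is 5.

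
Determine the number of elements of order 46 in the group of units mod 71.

0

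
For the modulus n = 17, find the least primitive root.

3

φ(17) = 17 − 1 = 16 = 2^4.
Test candidates g = 2, 3, … against the prime factors q ∈ {2} of φ(17): g is a generator iff g^(16/q) ≢ 1 for every such q.
g = 2: 2^8 ≡ 1 — hits 1, so not a primitive root.
g = 3: 3^8 ≡ 16 — none is 1, so 3 is a primitive root.
Hence the least primitive root of 17 is 3.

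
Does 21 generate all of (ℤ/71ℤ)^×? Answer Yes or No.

φ(71) = 71 − 1 = 70 = 2 · 5 · 7.
Test 21^(70/q) mod 71 for each prime factor q of 70:
21^35 ≡ 70 (mod 71)  [q = 2: ≢ 1 ✓]
21^14 ≡ 5 (mod 71)  [q = 5: ≢ 1 ✓]
21^10 ≡ 30 (mod 71)  [q = 7: ≢ 1 ✓]
None equal 1, so ord_71(21) = 70: 21 is a primitive root.

Yes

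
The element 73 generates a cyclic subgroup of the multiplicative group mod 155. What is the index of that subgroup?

By Lagrange's theorem, ord_155(73) divides φ(155) = φ(5·31) = (5−1)·(31−1) = 4·30 = 120 = 2^3 · 3 · 5.
Divisors of 120: 1, 2, 3, 4, 5, 6, 8, 10, 12, 15, 20, 24, 30, 40, 60, 120.
Evaluate successive powers at the divisors of 120:
73^1 ≡ 73
73^2 ≡ 59
73^3 ≡ 122
73^4 ≡ 71
73^5 ≡ 68
73^6 ≡ 4
73^8 ≡ 81
73^10 ≡ 129
73^12 ≡ 16
73^15 ≡ 92
73^20 ≡ 56
73^24 ≡ 101
73^30 ≡ 94
73^40 ≡ 36
73^60 ≡ 1
The order of 73 is 60, so the subgroup it generates has 60 elements.
Index = |(Z/155Z)^×| / |⟨73⟩| = 120 / 60 = 2.

2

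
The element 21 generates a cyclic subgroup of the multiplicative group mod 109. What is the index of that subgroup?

4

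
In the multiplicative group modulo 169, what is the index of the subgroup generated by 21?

ord(21) | φ(169) = φ(13^2) = 13·(13−1) = 156 = 2^2 · 3 · 13.
Divisors of 156: 1, 2, 3, 4, 6, 12, 13, 26, 39, 52, 78, 156.
Test each divisor d:
21^1 ≡ 21 (mod 169)
21^2 ≡ 103 (mod 169)
21^3 ≡ 135 (mod 169)
21^4 ≡ 131 (mod 169)
21^6 ≡ 142 (mod 169)
21^12 ≡ 53 (mod 169)
21^13 ≡ 99 (mod 169)
21^26 ≡ 168 (mod 169)
21^39 ≡ 70 (mod 169)
21^52 ≡ 1 (mod 169) ✓
Thus |⟨21⟩| = ord(21) = 52.
The index is φ(169) / ord(21) = 156 / 52 = 3.

3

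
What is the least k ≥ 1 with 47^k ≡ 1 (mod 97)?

8

The order of 47 must divide φ(97) = 97 − 1 = 96 = 2^5 · 3.
Divisors of 96: 1, 2, 3, 4, 6, 8, 12, 16, 24, 32, 48, 96.
Evaluate successive powers at the divisors of 96:
47^1 ≡ 47 (mod 97)
47^2 ≡ 75 (mod 97)
47^3 ≡ 33 (mod 97)
47^4 ≡ 96 (mod 97)
47^6 ≡ 22 (mod 97)
47^8 ≡ 1 (mod 97) ✓
Hence ord(47) = 8.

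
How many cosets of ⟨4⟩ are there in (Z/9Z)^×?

By Lagrange's theorem, ord_9(4) divides φ(9) = φ(3^2) = 3·(3−1) = 6 = 2 · 3.
Divisors of 6: 1, 2, 3, 6.
Test each divisor d:
4^1 ≡ 4 (mod 9)
4^2 ≡ 7 (mod 9)
4^3 ≡ 1 (mod 9) ✓
The order of 4 is 3, so the subgroup it generates has 3 elements.
Index = |(Z/9Z)^×| / |⟨4⟩| = 6 / 3 = 2.

2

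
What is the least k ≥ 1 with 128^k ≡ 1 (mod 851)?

The order of 128 must divide φ(851) = φ(23·37) = (23−1)·(37−1) = 22·36 = 792 = 2^3 · 3^2 · 11.
Divisors of 792: 1, 2, 3, 4, 6, 8, 9, 11, 12, 18, 22, 24, 33, 36, 44, 66, 72, 88, 99, 132, 198, 264, 396, 792.
Evaluate successive powers at the divisors of 792:
128^1 ≡ 128 (mod 851)
128^2 ≡ 215 (mod 851)
128^3 ≡ 288 (mod 851)
128^4 ≡ 271 (mod 851)
128^6 ≡ 397 (mod 851)
128^8 ≡ 255 (mod 851)
128^9 ≡ 302 (mod 851)
128^11 ≡ 254 (mod 851)
128^12 ≡ 174 (mod 851)
128^18 ≡ 147 (mod 851)
128^22 ≡ 691 (mod 851)
128^24 ≡ 491 (mod 851)
128^33 ≡ 208 (mod 851)
128^36 ≡ 334 (mod 851)
128^44 ≡ 70 (mod 851)
128^66 ≡ 714 (mod 851)
128^72 ≡ 75 (mod 851)
128^88 ≡ 645 (mod 851)
128^99 ≡ 438 (mod 851)
128^132 ≡ 47 (mod 851)
128^198 ≡ 369 (mod 851)
128^264 ≡ 507 (mod 851)
128^396 ≡ 1 (mod 851) ✓
So ord_851(128) = 396.

396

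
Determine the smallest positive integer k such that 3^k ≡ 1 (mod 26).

Since 3 ∈ (Z/26Z)^×, its order divides φ(26) = φ(2)·φ(13) = 1·12 = 12 = 2^2 · 3.
Divisors of 12: 1, 2, 3, 4, 6, 12.
Check 3^d mod 26 for each divisor in increasing order:
3^1 ≡ 3 (mod 26)
3^2 ≡ 9 (mod 26)
3^3 ≡ 1 (mod 26) ✓
Therefore the multiplicative order of 3 modulo 26 is 3.

3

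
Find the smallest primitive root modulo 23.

5

φ(23) = 23 − 1 = 22 = 2 · 11.
g is a primitive root iff g^(22/q) ≢ 1 (mod 23) for each prime q ∈ {2, 11}.
g = 2: 2^11 ≡ 1 — hits 1, so not a primitive root.
g = 3: 3^11 ≡ 1 — hits 1, so not a primitive root.
g = 4: 4^11 ≡ 1 — hits 1, so not a primitive root.
g = 5: 5^11 ≡ 22; 5^2 ≡ 2 — none is 1, so 5 is a primitive root.
Hence the least primitive root of 23 is 5.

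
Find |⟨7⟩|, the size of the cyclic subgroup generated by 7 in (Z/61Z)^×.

ord(7) | φ(61) = 61 − 1 = 60 = 2^2 · 3 · 5.
Divisors of 60: 1, 2, 3, 4, 5, 6, 10, 12, 15, 20, 30, 60.
Evaluate successive powers at the divisors of 60:
7^1 ≡ 7 (mod 61)
7^2 ≡ 49 (mod 61)
7^3 ≡ 38 (mod 61)
7^4 ≡ 22 (mod 61)
7^5 ≡ 32 (mod 61)
7^6 ≡ 41 (mod 61)
7^10 ≡ 48 (mod 61)
7^12 ≡ 34 (mod 61)
7^15 ≡ 11 (mod 61)
7^20 ≡ 47 (mod 61)
7^30 ≡ 60 (mod 61)
7^60 ≡ 1 (mod 61) ✓
Hence ord(7) = 60.

60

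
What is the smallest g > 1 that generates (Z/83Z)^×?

φ(83) = 83 − 1 = 82 = 2 · 41.
g is a primitive root iff g^(82/q) ≢ 1 (mod 83) for each prime q ∈ {2, 41}.
g = 2: 2^41 ≡ 82; 2^2 ≡ 4 — none is 1, so 2 is a primitive root.
The smallest primitive root modulo 83 is 2.

2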